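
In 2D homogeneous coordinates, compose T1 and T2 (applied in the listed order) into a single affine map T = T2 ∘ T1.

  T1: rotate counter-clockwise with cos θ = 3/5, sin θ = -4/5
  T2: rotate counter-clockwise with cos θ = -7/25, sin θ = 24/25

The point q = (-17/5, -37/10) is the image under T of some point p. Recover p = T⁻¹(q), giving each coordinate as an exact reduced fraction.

p = (-5, 1/2)

T1 = [3/5 4/5 0; -4/5 3/5 0; 0 0 1]
T2·T1 = [3/5 -4/5 0; 4/5 3/5 0; 0 0 1]
det M = 1; M⁻¹ = [3/5 4/5 0; -4/5 3/5 0; 0 0 1]
M⁻¹ · (-17/5, -37/10)ᵀ = (-5, 1/2)ᵀ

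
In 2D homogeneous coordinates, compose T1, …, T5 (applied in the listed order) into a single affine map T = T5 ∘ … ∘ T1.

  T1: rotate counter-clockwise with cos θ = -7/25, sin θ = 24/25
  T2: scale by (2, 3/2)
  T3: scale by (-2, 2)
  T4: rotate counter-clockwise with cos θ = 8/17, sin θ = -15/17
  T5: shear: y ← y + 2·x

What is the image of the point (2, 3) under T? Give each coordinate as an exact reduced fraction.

T1 rotate counter-clockwise with cos θ = -7/25, sin θ = 24/25: (2, 3) → (-86/25, 27/25)
T2 scale by (2, 3/2): (-86/25, 27/25) → (-172/25, 81/50)
T3 scale by (-2, 2): (-172/25, 81/50) → (344/25, 81/25)
T4 rotate counter-clockwise with cos θ = 8/17, sin θ = -15/17: (344/25, 81/25) → (3967/425, -4512/425)
T5 shear: y ← y + 2·x: (3967/425, -4512/425) → (3967/425, 3422/425)

T(p) = (3967/425, 3422/425)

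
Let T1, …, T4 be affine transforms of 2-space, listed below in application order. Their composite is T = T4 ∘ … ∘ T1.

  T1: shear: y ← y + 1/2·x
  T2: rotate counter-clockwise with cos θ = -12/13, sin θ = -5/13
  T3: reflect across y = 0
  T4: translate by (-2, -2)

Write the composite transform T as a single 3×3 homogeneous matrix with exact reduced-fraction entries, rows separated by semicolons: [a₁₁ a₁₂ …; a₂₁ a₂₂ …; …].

T1 = [1 0 0; 1/2 1 0; 0 0 1]
T2·T1 = [-19/26 5/13 0; -11/13 -12/13 0; 0 0 1]
T3·…·T1 = [-19/26 5/13 0; 11/13 12/13 0; 0 0 1]
T4·…·T1 = [-19/26 5/13 -2; 11/13 12/13 -2; 0 0 1]

T = [-19/26 5/13 -2; 11/13 12/13 -2; 0 0 1]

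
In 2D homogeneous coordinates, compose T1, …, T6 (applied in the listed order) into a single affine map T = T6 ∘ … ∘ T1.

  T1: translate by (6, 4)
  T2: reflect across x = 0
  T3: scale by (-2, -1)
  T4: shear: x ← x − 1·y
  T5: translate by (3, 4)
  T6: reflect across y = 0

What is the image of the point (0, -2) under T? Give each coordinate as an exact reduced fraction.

T1 translate by (6, 4): (0, -2) → (6, 2)
T2 reflect across x = 0: (6, 2) → (-6, 2)
T3 scale by (-2, -1): (-6, 2) → (12, -2)
T4 shear: x ← x − 1·y: (12, -2) → (14, -2)
T5 translate by (3, 4): (14, -2) → (17, 2)
T6 reflect across y = 0: (17, 2) → (17, -2)

T(p) = (17, -2)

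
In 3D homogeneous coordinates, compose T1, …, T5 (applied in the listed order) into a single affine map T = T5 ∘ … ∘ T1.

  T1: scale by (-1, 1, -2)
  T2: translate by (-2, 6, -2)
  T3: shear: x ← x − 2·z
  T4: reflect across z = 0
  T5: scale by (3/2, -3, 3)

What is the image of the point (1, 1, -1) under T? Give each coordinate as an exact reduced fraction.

T1 scale by (-1, 1, -2): (1, 1, -1) → (-1, 1, 2)
T2 translate by (-2, 6, -2): (-1, 1, 2) → (-3, 7, 0)
T3 shear: x ← x − 2·z: (-3, 7, 0) → (-3, 7, 0)
T4 reflect across z = 0: (-3, 7, 0) → (-3, 7, 0)
T5 scale by (3/2, -3, 3): (-3, 7, 0) → (-9/2, -21, 0)

T(p) = (-9/2, -21, 0)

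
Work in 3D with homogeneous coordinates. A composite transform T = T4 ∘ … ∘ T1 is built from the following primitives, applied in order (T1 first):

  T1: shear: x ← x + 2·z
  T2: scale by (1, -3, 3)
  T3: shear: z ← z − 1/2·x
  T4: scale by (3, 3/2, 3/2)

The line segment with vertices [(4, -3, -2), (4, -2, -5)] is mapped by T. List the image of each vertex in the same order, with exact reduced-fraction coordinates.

image vertices: (0, 27/2, -9), (-18, 9, -18)

T1 shear: x ← x + 2·z: (4, -3, -2) → (0, -3, -2); (4, -2, -5) → (-6, -2, -5)
T2 scale by (1, -3, 3): (0, -3, -2) → (0, 9, -6); (-6, -2, -5) → (-6, 6, -15)
T3 shear: z ← z − 1/2·x: (0, 9, -6) → (0, 9, -6); (-6, 6, -15) → (-6, 6, -12)
T4 scale by (3, 3/2, 3/2): (0, 9, -6) → (0, 27/2, -9); (-6, 6, -12) → (-18, 9, -18)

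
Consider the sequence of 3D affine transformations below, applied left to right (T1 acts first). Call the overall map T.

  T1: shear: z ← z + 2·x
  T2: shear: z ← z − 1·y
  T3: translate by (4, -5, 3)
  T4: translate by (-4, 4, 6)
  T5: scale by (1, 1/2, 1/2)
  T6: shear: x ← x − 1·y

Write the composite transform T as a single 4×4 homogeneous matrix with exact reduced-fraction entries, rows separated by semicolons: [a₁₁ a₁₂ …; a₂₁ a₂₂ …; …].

T1 = [1 0 0 0; 0 1 0 0; 2 0 1 0; 0 0 0 1]
T2·T1 = [1 0 0 0; 0 1 0 0; 2 -1 1 0; 0 0 0 1]
T3·…·T1 = [1 0 0 4; 0 1 0 -5; 2 -1 1 3; 0 0 0 1]
T4·…·T1 = [1 0 0 0; 0 1 0 -1; 2 -1 1 9; 0 0 0 1]
T5·…·T1 = [1 0 0 0; 0 1/2 0 -1/2; 1 -1/2 1/2 9/2; 0 0 0 1]
T6·…·T1 = [1 -1/2 0 1/2; 0 1/2 0 -1/2; 1 -1/2 1/2 9/2; 0 0 0 1]

T = [1 -1/2 0 1/2; 0 1/2 0 -1/2; 1 -1/2 1/2 9/2; 0 0 0 1]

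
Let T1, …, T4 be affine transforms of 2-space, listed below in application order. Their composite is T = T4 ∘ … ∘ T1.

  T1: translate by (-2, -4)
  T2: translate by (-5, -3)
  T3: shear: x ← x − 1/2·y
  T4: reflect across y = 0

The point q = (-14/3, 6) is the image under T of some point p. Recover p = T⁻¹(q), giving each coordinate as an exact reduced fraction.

p = (-2/3, 1)

T1 = [1 0 -2; 0 1 -4; 0 0 1]
T2·T1 = [1 0 -7; 0 1 -7; 0 0 1]
T3·…·T1 = [1 -1/2 -7/2; 0 1 -7; 0 0 1]
T4·…·T1 = [1 -1/2 -7/2; 0 -1 7; 0 0 1]
det M = -1; M⁻¹ = [1 -1/2 7; 0 -1 7; 0 0 1]
M⁻¹ · (-14/3, 6)ᵀ = (-2/3, 1)ᵀ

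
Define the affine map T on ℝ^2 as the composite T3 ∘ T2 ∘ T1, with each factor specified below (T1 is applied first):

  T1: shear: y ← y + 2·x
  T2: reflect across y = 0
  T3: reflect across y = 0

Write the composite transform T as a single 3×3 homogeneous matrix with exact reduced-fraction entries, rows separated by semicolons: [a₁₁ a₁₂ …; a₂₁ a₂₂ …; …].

T1 = [1 0 0; 2 1 0; 0 0 1]
T2·T1 = [1 0 0; -2 -1 0; 0 0 1]
T3·…·T1 = [1 0 0; 2 1 0; 0 0 1]

T = [1 0 0; 2 1 0; 0 0 1]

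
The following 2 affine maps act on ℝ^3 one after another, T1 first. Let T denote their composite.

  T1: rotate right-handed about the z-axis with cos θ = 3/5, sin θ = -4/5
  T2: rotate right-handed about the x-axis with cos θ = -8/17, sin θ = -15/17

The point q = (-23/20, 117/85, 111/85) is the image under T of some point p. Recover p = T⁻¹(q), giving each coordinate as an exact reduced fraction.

p = (3/4, -2, 3/5)

T1 = [3/5 4/5 0 0; -4/5 3/5 0 0; 0 0 1 0; 0 0 0 1]
T2·T1 = [3/5 4/5 0 0; 32/85 -24/85 15/17 0; 12/17 -9/17 -8/17 0; 0 0 0 1]
det M = 1; M⁻¹ = [3/5 32/85 12/17 0; 4/5 -24/85 -9/17 0; 0 15/17 -8/17 0; 0 0 0 1]
M⁻¹ · (-23/20, 117/85, 111/85)ᵀ = (3/4, -2, 3/5)ᵀ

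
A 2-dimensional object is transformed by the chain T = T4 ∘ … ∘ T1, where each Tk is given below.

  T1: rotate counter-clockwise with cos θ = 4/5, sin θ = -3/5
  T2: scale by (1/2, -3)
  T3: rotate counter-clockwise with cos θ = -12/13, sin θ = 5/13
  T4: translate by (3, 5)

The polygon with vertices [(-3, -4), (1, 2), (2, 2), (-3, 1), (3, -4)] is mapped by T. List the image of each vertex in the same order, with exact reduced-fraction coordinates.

image vertices: (18/5, 1/5), (42/13, 106/13), (141/65, 432/65), (444/65, 1541/130), (-36/13, -115/13)

T1 rotate counter-clockwise with cos θ = 4/5, sin θ = -3/5: (-3, -4) → (-24/5, -7/5); (1, 2) → (2, 1); (2, 2) → (14/5, 2/5); (-3, 1) → (-9/5, 13/5); (3, -4) → (0, -5)
T2 scale by (1/2, -3): (-24/5, -7/5) → (-12/5, 21/5); (2, 1) → (1, -3); (14/5, 2/5) → (7/5, -6/5); (-9/5, 13/5) → (-9/10, -39/5); (0, -5) → (0, 15)
T3 rotate counter-clockwise with cos θ = -12/13, sin θ = 5/13: (-12/5, 21/5) → (3/5, -24/5); (1, -3) → (3/13, 41/13); (7/5, -6/5) → (-54/65, 107/65); (-9/10, -39/5) → (249/65, 891/130); (0, 15) → (-75/13, -180/13)
T4 translate by (3, 5): (3/5, -24/5) → (18/5, 1/5); (3/13, 41/13) → (42/13, 106/13); (-54/65, 107/65) → (141/65, 432/65); (249/65, 891/130) → (444/65, 1541/130); (-75/13, -180/13) → (-36/13, -115/13)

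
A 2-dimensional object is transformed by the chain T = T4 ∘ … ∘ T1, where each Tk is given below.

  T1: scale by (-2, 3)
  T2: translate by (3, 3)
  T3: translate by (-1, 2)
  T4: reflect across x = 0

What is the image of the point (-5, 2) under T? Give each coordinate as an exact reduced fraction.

T1 scale by (-2, 3): (-5, 2) → (10, 6)
T2 translate by (3, 3): (10, 6) → (13, 9)
T3 translate by (-1, 2): (13, 9) → (12, 11)
T4 reflect across x = 0: (12, 11) → (-12, 11)

T(p) = (-12, 11)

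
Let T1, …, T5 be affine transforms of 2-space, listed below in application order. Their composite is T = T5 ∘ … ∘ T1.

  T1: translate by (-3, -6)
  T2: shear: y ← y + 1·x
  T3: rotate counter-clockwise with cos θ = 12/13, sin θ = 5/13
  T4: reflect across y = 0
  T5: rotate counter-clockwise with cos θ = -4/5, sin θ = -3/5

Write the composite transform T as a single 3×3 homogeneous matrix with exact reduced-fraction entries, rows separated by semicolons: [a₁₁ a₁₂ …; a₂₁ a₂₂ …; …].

T = [-79/65 -16/65 333/65; 47/65 63/65 -519/65; 0 0 1]

T1 = [1 0 -3; 0 1 -6; 0 0 1]
T2·T1 = [1 0 -3; 1 1 -9; 0 0 1]
T3·…·T1 = [7/13 -5/13 9/13; 17/13 12/13 -123/13; 0 0 1]
T4·…·T1 = [7/13 -5/13 9/13; -17/13 -12/13 123/13; 0 0 1]
T5·…·T1 = [-79/65 -16/65 333/65; 47/65 63/65 -519/65; 0 0 1]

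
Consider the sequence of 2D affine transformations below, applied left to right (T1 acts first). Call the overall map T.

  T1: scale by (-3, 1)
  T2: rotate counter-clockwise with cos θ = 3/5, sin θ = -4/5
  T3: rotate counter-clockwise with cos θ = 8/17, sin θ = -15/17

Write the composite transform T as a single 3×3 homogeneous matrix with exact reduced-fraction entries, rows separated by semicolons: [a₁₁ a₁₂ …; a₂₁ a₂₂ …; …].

T = [108/85 77/85 0; 231/85 -36/85 0; 0 0 1]

T1 = [-3 0 0; 0 1 0; 0 0 1]
T2·T1 = [-9/5 4/5 0; 12/5 3/5 0; 0 0 1]
T3·…·T1 = [108/85 77/85 0; 231/85 -36/85 0; 0 0 1]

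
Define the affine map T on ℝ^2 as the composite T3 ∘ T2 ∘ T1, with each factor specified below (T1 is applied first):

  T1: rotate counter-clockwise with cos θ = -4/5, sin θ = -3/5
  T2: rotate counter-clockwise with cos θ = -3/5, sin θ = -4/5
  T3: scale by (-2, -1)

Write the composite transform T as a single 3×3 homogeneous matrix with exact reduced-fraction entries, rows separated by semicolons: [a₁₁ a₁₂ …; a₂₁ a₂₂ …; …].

T = [0 2 0; -1 0 0; 0 0 1]

T1 = [-4/5 3/5 0; -3/5 -4/5 0; 0 0 1]
T2·T1 = [0 -1 0; 1 0 0; 0 0 1]
T3·…·T1 = [0 2 0; -1 0 0; 0 0 1]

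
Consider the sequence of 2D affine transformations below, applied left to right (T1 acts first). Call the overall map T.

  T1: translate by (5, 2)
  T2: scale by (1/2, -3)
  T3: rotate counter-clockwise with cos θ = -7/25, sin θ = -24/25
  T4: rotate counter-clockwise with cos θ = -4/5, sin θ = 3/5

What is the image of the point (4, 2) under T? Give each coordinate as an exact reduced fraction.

T1 translate by (5, 2): (4, 2) → (9, 4)
T2 scale by (1/2, -3): (9, 4) → (9/2, -12)
T3 rotate counter-clockwise with cos θ = -7/25, sin θ = -24/25: (9/2, -12) → (-639/50, -24/25)
T4 rotate counter-clockwise with cos θ = -4/5, sin θ = 3/5: (-639/50, -24/25) → (54/5, -69/10)

T(p) = (54/5, -69/10)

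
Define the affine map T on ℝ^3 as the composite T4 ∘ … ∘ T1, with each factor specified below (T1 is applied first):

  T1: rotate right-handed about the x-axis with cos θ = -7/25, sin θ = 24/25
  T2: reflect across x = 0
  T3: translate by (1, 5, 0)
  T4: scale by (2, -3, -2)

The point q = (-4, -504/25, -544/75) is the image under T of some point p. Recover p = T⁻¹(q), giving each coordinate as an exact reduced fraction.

p = (3, 3, -8/3)

T1 = [1 0 0 0; 0 -7/25 -24/25 0; 0 24/25 -7/25 0; 0 0 0 1]
T2·T1 = [-1 0 0 0; 0 -7/25 -24/25 0; 0 24/25 -7/25 0; 0 0 0 1]
T3·…·T1 = [-1 0 0 1; 0 -7/25 -24/25 5; 0 24/25 -7/25 0; 0 0 0 1]
T4·…·T1 = [-2 0 0 2; 0 21/25 72/25 -15; 0 -48/25 14/25 0; 0 0 0 1]
det M = -12; M⁻¹ = [-1/2 0 0 1; 0 7/75 -12/25 7/5; 0 8/25 7/50 24/5; 0 0 0 1]
M⁻¹ · (-4, -504/25, -544/75)ᵀ = (3, 3, -8/3)ᵀ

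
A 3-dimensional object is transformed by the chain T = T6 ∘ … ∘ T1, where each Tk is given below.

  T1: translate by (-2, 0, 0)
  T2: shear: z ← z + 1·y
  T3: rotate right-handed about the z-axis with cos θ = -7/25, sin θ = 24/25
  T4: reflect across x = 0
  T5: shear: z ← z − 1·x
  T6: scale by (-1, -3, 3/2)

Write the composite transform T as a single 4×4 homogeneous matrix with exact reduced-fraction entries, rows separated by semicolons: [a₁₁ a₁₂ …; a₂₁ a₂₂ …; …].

T = [-7/25 -24/25 0 14/25; -72/25 21/25 0 144/25; -21/50 3/50 3/2 21/25; 0 0 0 1]

T1 = [1 0 0 -2; 0 1 0 0; 0 0 1 0; 0 0 0 1]
T2·T1 = [1 0 0 -2; 0 1 0 0; 0 1 1 0; 0 0 0 1]
T3·…·T1 = [-7/25 -24/25 0 14/25; 24/25 -7/25 0 -48/25; 0 1 1 0; 0 0 0 1]
T4·…·T1 = [7/25 24/25 0 -14/25; 24/25 -7/25 0 -48/25; 0 1 1 0; 0 0 0 1]
T5·…·T1 = [7/25 24/25 0 -14/25; 24/25 -7/25 0 -48/25; -7/25 1/25 1 14/25; 0 0 0 1]
T6·…·T1 = [-7/25 -24/25 0 14/25; -72/25 21/25 0 144/25; -21/50 3/50 3/2 21/25; 0 0 0 1]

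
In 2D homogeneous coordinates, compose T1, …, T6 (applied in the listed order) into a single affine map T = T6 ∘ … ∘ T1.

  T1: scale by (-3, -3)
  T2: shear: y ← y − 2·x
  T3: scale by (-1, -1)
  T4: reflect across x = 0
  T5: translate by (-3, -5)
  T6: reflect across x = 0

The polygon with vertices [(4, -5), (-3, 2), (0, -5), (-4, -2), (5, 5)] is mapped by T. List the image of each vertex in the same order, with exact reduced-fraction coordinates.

image vertices: (15, -44), (-6, 19), (3, -20), (-9, 13), (18, -20)

T1 scale by (-3, -3): (4, -5) → (-12, 15); (-3, 2) → (9, -6); (0, -5) → (0, 15); (-4, -2) → (12, 6); (5, 5) → (-15, -15)
T2 shear: y ← y − 2·x: (-12, 15) → (-12, 39); (9, -6) → (9, -24); (0, 15) → (0, 15); (12, 6) → (12, -18); (-15, -15) → (-15, 15)
T3 scale by (-1, -1): (-12, 39) → (12, -39); (9, -24) → (-9, 24); (0, 15) → (0, -15); (12, -18) → (-12, 18); (-15, 15) → (15, -15)
T4 reflect across x = 0: (12, -39) → (-12, -39); (-9, 24) → (9, 24); (0, -15) → (0, -15); (-12, 18) → (12, 18); (15, -15) → (-15, -15)
T5 translate by (-3, -5): (-12, -39) → (-15, -44); (9, 24) → (6, 19); (0, -15) → (-3, -20); (12, 18) → (9, 13); (-15, -15) → (-18, -20)
T6 reflect across x = 0: (-15, -44) → (15, -44); (6, 19) → (-6, 19); (-3, -20) → (3, -20); (9, 13) → (-9, 13); (-18, -20) → (18, -20)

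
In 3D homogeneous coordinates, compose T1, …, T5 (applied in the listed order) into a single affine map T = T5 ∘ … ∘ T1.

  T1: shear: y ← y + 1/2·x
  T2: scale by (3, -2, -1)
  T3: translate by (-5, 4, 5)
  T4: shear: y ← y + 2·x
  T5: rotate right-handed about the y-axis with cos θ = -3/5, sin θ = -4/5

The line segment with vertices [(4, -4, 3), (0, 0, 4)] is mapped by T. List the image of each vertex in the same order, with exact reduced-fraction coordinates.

image vertices: (-29/5, 22, 22/5), (11/5, -6, -23/5)

T1 shear: y ← y + 1/2·x: (4, -4, 3) → (4, -2, 3); (0, 0, 4) → (0, 0, 4)
T2 scale by (3, -2, -1): (4, -2, 3) → (12, 4, -3); (0, 0, 4) → (0, 0, -4)
T3 translate by (-5, 4, 5): (12, 4, -3) → (7, 8, 2); (0, 0, -4) → (-5, 4, 1)
T4 shear: y ← y + 2·x: (7, 8, 2) → (7, 22, 2); (-5, 4, 1) → (-5, -6, 1)
T5 rotate right-handed about the y-axis with cos θ = -3/5, sin θ = -4/5: (7, 22, 2) → (-29/5, 22, 22/5); (-5, -6, 1) → (11/5, -6, -23/5)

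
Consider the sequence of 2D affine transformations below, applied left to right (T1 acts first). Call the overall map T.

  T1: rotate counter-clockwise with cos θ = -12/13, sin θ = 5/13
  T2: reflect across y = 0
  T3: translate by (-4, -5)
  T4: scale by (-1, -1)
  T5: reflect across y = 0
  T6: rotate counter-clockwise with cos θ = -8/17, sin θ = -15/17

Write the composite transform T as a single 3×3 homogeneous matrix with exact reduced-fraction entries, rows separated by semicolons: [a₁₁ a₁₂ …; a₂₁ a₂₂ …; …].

T1 = [-12/13 -5/13 0; 5/13 -12/13 0; 0 0 1]
T2·T1 = [-12/13 -5/13 0; -5/13 12/13 0; 0 0 1]
T3·…·T1 = [-12/13 -5/13 -4; -5/13 12/13 -5; 0 0 1]
T4·…·T1 = [12/13 5/13 4; 5/13 -12/13 5; 0 0 1]
T5·…·T1 = [12/13 5/13 4; -5/13 12/13 -5; 0 0 1]
T6·…·T1 = [-171/221 140/221 -107/17; -140/221 -171/221 -20/17; 0 0 1]

T = [-171/221 140/221 -107/17; -140/221 -171/221 -20/17; 0 0 1]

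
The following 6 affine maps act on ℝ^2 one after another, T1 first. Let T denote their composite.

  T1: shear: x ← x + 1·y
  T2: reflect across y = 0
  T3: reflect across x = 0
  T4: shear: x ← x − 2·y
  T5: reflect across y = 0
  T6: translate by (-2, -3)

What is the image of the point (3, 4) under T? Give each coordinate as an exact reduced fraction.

T(p) = (-1, 1)

T1 shear: x ← x + 1·y: (3, 4) → (7, 4)
T2 reflect across y = 0: (7, 4) → (7, -4)
T3 reflect across x = 0: (7, -4) → (-7, -4)
T4 shear: x ← x − 2·y: (-7, -4) → (1, -4)
T5 reflect across y = 0: (1, -4) → (1, 4)
T6 translate by (-2, -3): (1, 4) → (-1, 1)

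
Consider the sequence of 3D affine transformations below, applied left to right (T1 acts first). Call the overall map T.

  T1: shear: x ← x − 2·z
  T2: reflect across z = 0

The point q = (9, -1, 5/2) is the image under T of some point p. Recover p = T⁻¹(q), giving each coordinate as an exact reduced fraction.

T1 = [1 0 -2 0; 0 1 0 0; 0 0 1 0; 0 0 0 1]
T2·T1 = [1 0 -2 0; 0 1 0 0; 0 0 -1 0; 0 0 0 1]
det M = -1; M⁻¹ = [1 0 -2 0; 0 1 0 0; 0 0 -1 0; 0 0 0 1]
M⁻¹ · (9, -1, 5/2)ᵀ = (4, -1, -5/2)ᵀ

p = (4, -1, -5/2)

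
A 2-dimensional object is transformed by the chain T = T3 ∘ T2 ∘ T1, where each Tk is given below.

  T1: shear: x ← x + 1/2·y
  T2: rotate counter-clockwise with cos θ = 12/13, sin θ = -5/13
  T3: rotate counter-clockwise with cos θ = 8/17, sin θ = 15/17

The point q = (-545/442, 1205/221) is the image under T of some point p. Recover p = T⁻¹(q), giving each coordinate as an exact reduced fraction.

T1 = [1 1/2 0; 0 1 0; 0 0 1]
T2·T1 = [12/13 11/13 0; -5/13 19/26 0; 0 0 1]
T3·…·T1 = [171/221 -109/442 0; 140/221 241/221 0; 0 0 1]
det M = 1; M⁻¹ = [241/221 109/442 0; -140/221 171/221 0; 0 0 1]
M⁻¹ · (-545/442, 1205/221)ᵀ = (0, 5)ᵀ

p = (0, 5)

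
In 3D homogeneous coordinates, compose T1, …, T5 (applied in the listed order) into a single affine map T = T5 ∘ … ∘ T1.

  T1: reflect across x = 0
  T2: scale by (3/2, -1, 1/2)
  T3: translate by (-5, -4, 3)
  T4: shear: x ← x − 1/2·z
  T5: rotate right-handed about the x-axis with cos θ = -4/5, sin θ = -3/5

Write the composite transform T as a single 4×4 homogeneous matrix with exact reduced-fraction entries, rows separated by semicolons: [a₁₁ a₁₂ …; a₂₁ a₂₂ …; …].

T1 = [-1 0 0 0; 0 1 0 0; 0 0 1 0; 0 0 0 1]
T2·T1 = [-3/2 0 0 0; 0 -1 0 0; 0 0 1/2 0; 0 0 0 1]
T3·…·T1 = [-3/2 0 0 -5; 0 -1 0 -4; 0 0 1/2 3; 0 0 0 1]
T4·…·T1 = [-3/2 0 -1/4 -13/2; 0 -1 0 -4; 0 0 1/2 3; 0 0 0 1]
T5·…·T1 = [-3/2 0 -1/4 -13/2; 0 4/5 3/10 5; 0 3/5 -2/5 0; 0 0 0 1]

T = [-3/2 0 -1/4 -13/2; 0 4/5 3/10 5; 0 3/5 -2/5 0; 0 0 0 1]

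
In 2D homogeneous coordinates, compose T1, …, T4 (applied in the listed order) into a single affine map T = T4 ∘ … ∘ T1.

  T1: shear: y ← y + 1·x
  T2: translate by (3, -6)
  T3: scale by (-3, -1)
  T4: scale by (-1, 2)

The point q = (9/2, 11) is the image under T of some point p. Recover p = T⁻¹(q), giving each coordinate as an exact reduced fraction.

p = (-3/2, 2)

T1 = [1 0 0; 1 1 0; 0 0 1]
T2·T1 = [1 0 3; 1 1 -6; 0 0 1]
T3·…·T1 = [-3 0 -9; -1 -1 6; 0 0 1]
T4·…·T1 = [3 0 9; -2 -2 12; 0 0 1]
det M = -6; M⁻¹ = [1/3 0 -3; -1/3 -1/2 9; 0 0 1]
M⁻¹ · (9/2, 11)ᵀ = (-3/2, 2)ᵀ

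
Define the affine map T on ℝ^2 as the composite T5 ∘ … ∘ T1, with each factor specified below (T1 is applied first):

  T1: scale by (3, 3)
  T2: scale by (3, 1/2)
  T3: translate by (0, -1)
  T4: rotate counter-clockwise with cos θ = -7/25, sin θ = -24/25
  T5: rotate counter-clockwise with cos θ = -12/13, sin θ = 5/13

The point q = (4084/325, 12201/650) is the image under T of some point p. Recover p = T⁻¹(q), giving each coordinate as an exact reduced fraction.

T1 = [3 0 0; 0 3 0; 0 0 1]
T2·T1 = [9 0 0; 0 3/2 0; 0 0 1]
T3·…·T1 = [9 0 0; 0 3/2 -1; 0 0 1]
T4·…·T1 = [-63/25 36/25 -24/25; -216/25 -21/50 7/25; 0 0 1]
T5·…·T1 = [1836/325 -759/650 253/325; 2277/325 306/325 -204/325; 0 0 1]
det M = 27/2; M⁻¹ = [68/975 253/2925 0; -506/975 136/325 2/3; 0 0 1]
M⁻¹ · (4084/325, 12201/650)ᵀ = (5/2, 2)ᵀ

p = (5/2, 2)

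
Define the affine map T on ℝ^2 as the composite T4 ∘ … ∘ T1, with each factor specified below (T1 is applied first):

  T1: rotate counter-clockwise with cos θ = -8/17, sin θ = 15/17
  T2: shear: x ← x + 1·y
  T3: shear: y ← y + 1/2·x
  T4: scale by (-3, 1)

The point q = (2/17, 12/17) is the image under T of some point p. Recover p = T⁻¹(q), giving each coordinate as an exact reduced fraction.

p = (1, 1/3)

T1 = [-8/17 -15/17 0; 15/17 -8/17 0; 0 0 1]
T2·T1 = [7/17 -23/17 0; 15/17 -8/17 0; 0 0 1]
T3·…·T1 = [7/17 -23/17 0; 37/34 -39/34 0; 0 0 1]
T4·…·T1 = [-21/17 69/17 0; 37/34 -39/34 0; 0 0 1]
det M = -3; M⁻¹ = [13/34 23/17 0; 37/102 7/17 0; 0 0 1]
M⁻¹ · (2/17, 12/17)ᵀ = (1, 1/3)ᵀ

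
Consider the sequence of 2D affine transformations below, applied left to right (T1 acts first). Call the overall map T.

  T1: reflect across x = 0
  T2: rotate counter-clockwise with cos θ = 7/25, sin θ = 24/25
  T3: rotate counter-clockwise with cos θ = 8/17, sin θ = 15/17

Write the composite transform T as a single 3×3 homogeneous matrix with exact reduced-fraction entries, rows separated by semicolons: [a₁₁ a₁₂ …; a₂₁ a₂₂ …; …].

T = [304/425 -297/425 0; -297/425 -304/425 0; 0 0 1]

T1 = [-1 0 0; 0 1 0; 0 0 1]
T2·T1 = [-7/25 -24/25 0; -24/25 7/25 0; 0 0 1]
T3·…·T1 = [304/425 -297/425 0; -297/425 -304/425 0; 0 0 1]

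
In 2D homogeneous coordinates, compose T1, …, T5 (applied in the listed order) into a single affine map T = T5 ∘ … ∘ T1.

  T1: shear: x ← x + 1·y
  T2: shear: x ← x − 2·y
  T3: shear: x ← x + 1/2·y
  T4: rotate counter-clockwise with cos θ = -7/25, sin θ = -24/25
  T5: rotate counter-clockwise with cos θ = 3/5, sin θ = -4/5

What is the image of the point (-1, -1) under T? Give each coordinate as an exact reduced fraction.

T(p) = (29/250, 139/125)

T1 shear: x ← x + 1·y: (-1, -1) → (-2, -1)
T2 shear: x ← x − 2·y: (-2, -1) → (0, -1)
T3 shear: x ← x + 1/2·y: (0, -1) → (-1/2, -1)
T4 rotate counter-clockwise with cos θ = -7/25, sin θ = -24/25: (-1/2, -1) → (-41/50, 19/25)
T5 rotate counter-clockwise with cos θ = 3/5, sin θ = -4/5: (-41/50, 19/25) → (29/250, 139/125)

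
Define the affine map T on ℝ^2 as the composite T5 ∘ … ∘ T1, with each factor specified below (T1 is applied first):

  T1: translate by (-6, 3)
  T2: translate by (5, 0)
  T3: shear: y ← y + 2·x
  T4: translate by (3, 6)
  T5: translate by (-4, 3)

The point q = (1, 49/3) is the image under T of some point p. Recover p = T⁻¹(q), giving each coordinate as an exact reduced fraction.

T1 = [1 0 -6; 0 1 3; 0 0 1]
T2·T1 = [1 0 -1; 0 1 3; 0 0 1]
T3·…·T1 = [1 0 -1; 2 1 1; 0 0 1]
T4·…·T1 = [1 0 2; 2 1 7; 0 0 1]
T5·…·T1 = [1 0 -2; 2 1 10; 0 0 1]
det M = 1; M⁻¹ = [1 0 2; -2 1 -14; 0 0 1]
M⁻¹ · (1, 49/3)ᵀ = (3, 1/3)ᵀ

p = (3, 1/3)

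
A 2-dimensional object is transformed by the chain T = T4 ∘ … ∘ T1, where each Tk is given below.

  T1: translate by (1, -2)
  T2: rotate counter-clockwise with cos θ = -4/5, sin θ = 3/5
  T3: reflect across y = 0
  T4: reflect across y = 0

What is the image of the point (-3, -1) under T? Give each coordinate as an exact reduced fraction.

T1 translate by (1, -2): (-3, -1) → (-2, -3)
T2 rotate counter-clockwise with cos θ = -4/5, sin θ = 3/5: (-2, -3) → (17/5, 6/5)
T3 reflect across y = 0: (17/5, 6/5) → (17/5, -6/5)
T4 reflect across y = 0: (17/5, -6/5) → (17/5, 6/5)

T(p) = (17/5, 6/5)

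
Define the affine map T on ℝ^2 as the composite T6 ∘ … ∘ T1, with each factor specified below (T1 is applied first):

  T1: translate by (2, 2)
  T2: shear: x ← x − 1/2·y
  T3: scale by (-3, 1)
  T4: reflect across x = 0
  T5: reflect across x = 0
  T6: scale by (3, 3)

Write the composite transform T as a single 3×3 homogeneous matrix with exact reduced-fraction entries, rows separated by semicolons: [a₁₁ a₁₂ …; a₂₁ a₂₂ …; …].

T1 = [1 0 2; 0 1 2; 0 0 1]
T2·T1 = [1 -1/2 1; 0 1 2; 0 0 1]
T3·…·T1 = [-3 3/2 -3; 0 1 2; 0 0 1]
T4·…·T1 = [3 -3/2 3; 0 1 2; 0 0 1]
T5·…·T1 = [-3 3/2 -3; 0 1 2; 0 0 1]
T6·…·T1 = [-9 9/2 -9; 0 3 6; 0 0 1]

T = [-9 9/2 -9; 0 3 6; 0 0 1]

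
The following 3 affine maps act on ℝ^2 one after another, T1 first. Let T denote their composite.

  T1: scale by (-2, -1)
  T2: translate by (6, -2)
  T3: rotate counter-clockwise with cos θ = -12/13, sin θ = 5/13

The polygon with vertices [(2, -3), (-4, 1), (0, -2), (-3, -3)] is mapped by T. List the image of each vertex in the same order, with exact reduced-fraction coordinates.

T1 scale by (-2, -1): (2, -3) → (-4, 3); (-4, 1) → (8, -1); (0, -2) → (0, 2); (-3, -3) → (6, 3)
T2 translate by (6, -2): (-4, 3) → (2, 1); (8, -1) → (14, -3); (0, 2) → (6, 0); (6, 3) → (12, 1)
T3 rotate counter-clockwise with cos θ = -12/13, sin θ = 5/13: (2, 1) → (-29/13, -2/13); (14, -3) → (-153/13, 106/13); (6, 0) → (-72/13, 30/13); (12, 1) → (-149/13, 48/13)

image vertices: (-29/13, -2/13), (-153/13, 106/13), (-72/13, 30/13), (-149/13, 48/13)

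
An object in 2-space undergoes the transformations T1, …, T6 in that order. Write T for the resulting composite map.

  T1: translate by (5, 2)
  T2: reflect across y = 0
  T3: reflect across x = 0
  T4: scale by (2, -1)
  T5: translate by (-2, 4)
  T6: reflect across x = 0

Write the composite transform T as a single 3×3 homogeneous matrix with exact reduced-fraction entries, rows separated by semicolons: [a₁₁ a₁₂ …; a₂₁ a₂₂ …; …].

T1 = [1 0 5; 0 1 2; 0 0 1]
T2·T1 = [1 0 5; 0 -1 -2; 0 0 1]
T3·…·T1 = [-1 0 -5; 0 -1 -2; 0 0 1]
T4·…·T1 = [-2 0 -10; 0 1 2; 0 0 1]
T5·…·T1 = [-2 0 -12; 0 1 6; 0 0 1]
T6·…·T1 = [2 0 12; 0 1 6; 0 0 1]

T = [2 0 12; 0 1 6; 0 0 1]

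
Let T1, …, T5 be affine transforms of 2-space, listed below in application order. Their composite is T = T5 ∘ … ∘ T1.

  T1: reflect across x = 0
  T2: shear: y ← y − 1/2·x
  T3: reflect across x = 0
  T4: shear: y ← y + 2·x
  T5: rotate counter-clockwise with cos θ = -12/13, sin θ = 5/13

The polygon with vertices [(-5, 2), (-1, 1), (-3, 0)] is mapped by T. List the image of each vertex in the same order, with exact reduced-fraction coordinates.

image vertices: (225/26, 101/13), (3/2, 1), (147/26, 75/13)

T1 reflect across x = 0: (-5, 2) → (5, 2); (-1, 1) → (1, 1); (-3, 0) → (3, 0)
T2 shear: y ← y − 1/2·x: (5, 2) → (5, -1/2); (1, 1) → (1, 1/2); (3, 0) → (3, -3/2)
T3 reflect across x = 0: (5, -1/2) → (-5, -1/2); (1, 1/2) → (-1, 1/2); (3, -3/2) → (-3, -3/2)
T4 shear: y ← y + 2·x: (-5, -1/2) → (-5, -21/2); (-1, 1/2) → (-1, -3/2); (-3, -3/2) → (-3, -15/2)
T5 rotate counter-clockwise with cos θ = -12/13, sin θ = 5/13: (-5, -21/2) → (225/26, 101/13); (-1, -3/2) → (3/2, 1); (-3, -15/2) → (147/26, 75/13)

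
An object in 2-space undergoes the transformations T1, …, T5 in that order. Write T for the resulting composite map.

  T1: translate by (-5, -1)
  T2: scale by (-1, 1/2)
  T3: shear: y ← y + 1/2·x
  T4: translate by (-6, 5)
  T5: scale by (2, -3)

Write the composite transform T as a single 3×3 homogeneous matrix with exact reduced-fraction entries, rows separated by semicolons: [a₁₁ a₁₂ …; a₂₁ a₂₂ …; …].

T = [-2 0 -2; 3/2 -3/2 -21; 0 0 1]

T1 = [1 0 -5; 0 1 -1; 0 0 1]
T2·T1 = [-1 0 5; 0 1/2 -1/2; 0 0 1]
T3·…·T1 = [-1 0 5; -1/2 1/2 2; 0 0 1]
T4·…·T1 = [-1 0 -1; -1/2 1/2 7; 0 0 1]
T5·…·T1 = [-2 0 -2; 3/2 -3/2 -21; 0 0 1]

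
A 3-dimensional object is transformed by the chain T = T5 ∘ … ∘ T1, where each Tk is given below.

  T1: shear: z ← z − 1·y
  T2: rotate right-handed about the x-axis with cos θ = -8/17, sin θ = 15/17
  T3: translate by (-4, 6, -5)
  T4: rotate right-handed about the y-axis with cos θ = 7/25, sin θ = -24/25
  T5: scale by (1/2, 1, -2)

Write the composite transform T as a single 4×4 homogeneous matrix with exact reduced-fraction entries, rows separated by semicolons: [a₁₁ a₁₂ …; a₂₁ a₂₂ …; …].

T = [7/50 -276/425 96/425 46/25; 0 7/17 -15/17 6; -48/25 -322/425 112/425 262/25; 0 0 0 1]

T1 = [1 0 0 0; 0 1 0 0; 0 -1 1 0; 0 0 0 1]
T2·T1 = [1 0 0 0; 0 7/17 -15/17 0; 0 23/17 -8/17 0; 0 0 0 1]
T3·…·T1 = [1 0 0 -4; 0 7/17 -15/17 6; 0 23/17 -8/17 -5; 0 0 0 1]
T4·…·T1 = [7/25 -552/425 192/425 92/25; 0 7/17 -15/17 6; 24/25 161/425 -56/425 -131/25; 0 0 0 1]
T5·…·T1 = [7/50 -276/425 96/425 46/25; 0 7/17 -15/17 6; -48/25 -322/425 112/425 262/25; 0 0 0 1]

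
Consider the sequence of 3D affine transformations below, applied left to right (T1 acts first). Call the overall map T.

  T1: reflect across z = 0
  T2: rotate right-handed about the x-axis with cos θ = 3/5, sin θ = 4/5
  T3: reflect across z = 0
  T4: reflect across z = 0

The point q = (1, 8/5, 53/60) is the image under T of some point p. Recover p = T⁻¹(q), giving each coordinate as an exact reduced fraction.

T1 = [1 0 0 0; 0 1 0 0; 0 0 -1 0; 0 0 0 1]
T2·T1 = [1 0 0 0; 0 3/5 4/5 0; 0 4/5 -3/5 0; 0 0 0 1]
T3·…·T1 = [1 0 0 0; 0 3/5 4/5 0; 0 -4/5 3/5 0; 0 0 0 1]
T4·…·T1 = [1 0 0 0; 0 3/5 4/5 0; 0 4/5 -3/5 0; 0 0 0 1]
det M = -1; M⁻¹ = [1 0 0 0; 0 3/5 4/5 0; 0 4/5 -3/5 0; 0 0 0 1]
M⁻¹ · (1, 8/5, 53/60)ᵀ = (1, 5/3, 3/4)ᵀ

p = (1, 5/3, 3/4)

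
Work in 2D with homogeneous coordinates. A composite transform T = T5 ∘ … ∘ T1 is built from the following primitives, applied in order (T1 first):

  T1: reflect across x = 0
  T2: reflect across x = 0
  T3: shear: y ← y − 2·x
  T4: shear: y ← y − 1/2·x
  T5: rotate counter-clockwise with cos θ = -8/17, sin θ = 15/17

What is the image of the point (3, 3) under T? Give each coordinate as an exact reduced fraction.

T(p) = (87/34, 81/17)

T1 reflect across x = 0: (3, 3) → (-3, 3)
T2 reflect across x = 0: (-3, 3) → (3, 3)
T3 shear: y ← y − 2·x: (3, 3) → (3, -3)
T4 shear: y ← y − 1/2·x: (3, -3) → (3, -9/2)
T5 rotate counter-clockwise with cos θ = -8/17, sin θ = 15/17: (3, -9/2) → (87/34, 81/17)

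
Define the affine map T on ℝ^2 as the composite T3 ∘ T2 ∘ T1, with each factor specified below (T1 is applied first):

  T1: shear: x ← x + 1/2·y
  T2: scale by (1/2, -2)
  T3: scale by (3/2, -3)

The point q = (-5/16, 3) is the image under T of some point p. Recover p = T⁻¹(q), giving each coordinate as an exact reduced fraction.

p = (-2/3, 1/2)

T1 = [1 1/2 0; 0 1 0; 0 0 1]
T2·T1 = [1/2 1/4 0; 0 -2 0; 0 0 1]
T3·…·T1 = [3/4 3/8 0; 0 6 0; 0 0 1]
det M = 9/2; M⁻¹ = [4/3 -1/12 0; 0 1/6 0; 0 0 1]
M⁻¹ · (-5/16, 3)ᵀ = (-2/3, 1/2)ᵀ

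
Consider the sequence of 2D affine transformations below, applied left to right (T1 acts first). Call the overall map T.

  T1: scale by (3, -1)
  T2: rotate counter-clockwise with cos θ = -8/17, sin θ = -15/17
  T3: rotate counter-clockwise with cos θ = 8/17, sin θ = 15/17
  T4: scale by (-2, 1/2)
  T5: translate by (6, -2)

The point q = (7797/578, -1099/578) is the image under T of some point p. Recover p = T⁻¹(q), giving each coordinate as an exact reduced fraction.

T1 = [3 0 0; 0 -1 0; 0 0 1]
T2·T1 = [-24/17 -15/17 0; -45/17 8/17 0; 0 0 1]
T3·…·T1 = [483/289 -240/289 0; -720/289 -161/289 0; 0 0 1]
T4·…·T1 = [-966/289 480/289 0; -360/289 -161/578 0; 0 0 1]
T5·…·T1 = [-966/289 480/289 6; -360/289 -161/578 -2; 0 0 1]
det M = 3; M⁻¹ = [-161/1734 -160/289 -159/289; 120/289 -322/289 -1364/289; 0 0 1]
M⁻¹ · (7797/578, -1099/578)ᵀ = (-3/4, 3)ᵀ

p = (-3/4, 3)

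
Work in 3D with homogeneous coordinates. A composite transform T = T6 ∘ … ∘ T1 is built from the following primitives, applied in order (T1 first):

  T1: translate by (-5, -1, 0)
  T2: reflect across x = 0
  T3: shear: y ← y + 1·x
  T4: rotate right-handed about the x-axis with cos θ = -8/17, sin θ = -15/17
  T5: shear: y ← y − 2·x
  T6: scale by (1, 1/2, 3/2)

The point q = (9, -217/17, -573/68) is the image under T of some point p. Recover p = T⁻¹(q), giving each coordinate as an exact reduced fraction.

T1 = [1 0 0 -5; 0 1 0 -1; 0 0 1 0; 0 0 0 1]
T2·T1 = [-1 0 0 5; 0 1 0 -1; 0 0 1 0; 0 0 0 1]
T3·…·T1 = [-1 0 0 5; -1 1 0 4; 0 0 1 0; 0 0 0 1]
T4·…·T1 = [-1 0 0 5; 8/17 -8/17 15/17 -32/17; 15/17 -15/17 -8/17 -60/17; 0 0 0 1]
T5·…·T1 = [-1 0 0 5; 42/17 -8/17 15/17 -202/17; 15/17 -15/17 -8/17 -60/17; 0 0 0 1]
T6·…·T1 = [-1 0 0 5; 21/17 -4/17 15/34 -101/17; 45/34 -45/34 -12/17 -90/17; 0 0 0 1]
det M = -3/4; M⁻¹ = [-1 0 0 5; -33/17 -16/17 -10/17 1; 30/17 30/17 -16/51 0; 0 0 0 1]
M⁻¹ · (9, -217/17, -573/68)ᵀ = (-4, 1/2, -4)ᵀ

p = (-4, 1/2, -4)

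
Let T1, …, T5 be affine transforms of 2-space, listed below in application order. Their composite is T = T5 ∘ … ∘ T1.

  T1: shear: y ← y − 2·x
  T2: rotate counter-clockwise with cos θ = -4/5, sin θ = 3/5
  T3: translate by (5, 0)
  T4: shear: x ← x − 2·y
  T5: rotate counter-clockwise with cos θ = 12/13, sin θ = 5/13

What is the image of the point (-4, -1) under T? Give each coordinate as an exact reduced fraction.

T1 shear: y ← y − 2·x: (-4, -1) → (-4, 7)
T2 rotate counter-clockwise with cos θ = -4/5, sin θ = 3/5: (-4, 7) → (-1, -8)
T3 translate by (5, 0): (-1, -8) → (4, -8)
T4 shear: x ← x − 2·y: (4, -8) → (20, -8)
T5 rotate counter-clockwise with cos θ = 12/13, sin θ = 5/13: (20, -8) → (280/13, 4/13)

T(p) = (280/13, 4/13)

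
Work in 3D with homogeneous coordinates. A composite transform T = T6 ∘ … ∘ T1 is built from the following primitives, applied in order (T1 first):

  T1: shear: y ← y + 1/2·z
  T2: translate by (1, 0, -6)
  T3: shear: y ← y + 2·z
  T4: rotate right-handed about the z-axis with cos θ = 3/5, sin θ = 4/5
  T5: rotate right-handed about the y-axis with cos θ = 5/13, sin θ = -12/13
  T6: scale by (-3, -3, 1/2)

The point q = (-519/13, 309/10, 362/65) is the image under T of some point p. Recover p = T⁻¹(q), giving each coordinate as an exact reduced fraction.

p = (0, -3/2, -2)

T1 = [1 0 0 0; 0 1 1/2 0; 0 0 1 0; 0 0 0 1]
T2·T1 = [1 0 0 1; 0 1 1/2 0; 0 0 1 -6; 0 0 0 1]
T3·…·T1 = [1 0 0 1; 0 1 5/2 -12; 0 0 1 -6; 0 0 0 1]
T4·…·T1 = [3/5 -4/5 -2 51/5; 4/5 3/5 3/2 -32/5; 0 0 1 -6; 0 0 0 1]
T5·…·T1 = [3/13 -4/13 -22/13 123/13; 4/5 3/5 3/2 -32/5; 36/65 -48/65 -19/13 462/65; 0 0 0 1]
T6·…·T1 = [-9/13 12/13 66/13 -369/13; -12/5 -9/5 -9/2 96/5; 18/65 -24/65 -19/26 231/65; 0 0 0 1]
det M = 9/2; M⁻¹ = [-1/13 -4/15 72/65 -1; -2/3 -1/5 -17/5 -3; 4/13 0 10/13 6; 0 0 0 1]
M⁻¹ · (-519/13, 309/10, 362/65)ᵀ = (0, -3/2, -2)ᵀ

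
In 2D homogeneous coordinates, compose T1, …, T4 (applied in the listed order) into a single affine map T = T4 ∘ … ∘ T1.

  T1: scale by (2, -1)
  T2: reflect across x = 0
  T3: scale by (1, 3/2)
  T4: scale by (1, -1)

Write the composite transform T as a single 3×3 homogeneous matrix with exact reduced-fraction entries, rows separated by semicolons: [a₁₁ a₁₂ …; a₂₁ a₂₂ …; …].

T = [-2 0 0; 0 3/2 0; 0 0 1]

T1 = [2 0 0; 0 -1 0; 0 0 1]
T2·T1 = [-2 0 0; 0 -1 0; 0 0 1]
T3·…·T1 = [-2 0 0; 0 -3/2 0; 0 0 1]
T4·…·T1 = [-2 0 0; 0 3/2 0; 0 0 1]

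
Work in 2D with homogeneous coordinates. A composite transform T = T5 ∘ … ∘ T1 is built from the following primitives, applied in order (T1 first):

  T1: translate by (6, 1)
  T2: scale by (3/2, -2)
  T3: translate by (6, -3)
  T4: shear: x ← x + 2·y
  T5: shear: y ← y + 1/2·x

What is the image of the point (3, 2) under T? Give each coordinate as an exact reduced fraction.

T(p) = (3/2, -33/4)

T1 translate by (6, 1): (3, 2) → (9, 3)
T2 scale by (3/2, -2): (9, 3) → (27/2, -6)
T3 translate by (6, -3): (27/2, -6) → (39/2, -9)
T4 shear: x ← x + 2·y: (39/2, -9) → (3/2, -9)
T5 shear: y ← y + 1/2·x: (3/2, -9) → (3/2, -33/4)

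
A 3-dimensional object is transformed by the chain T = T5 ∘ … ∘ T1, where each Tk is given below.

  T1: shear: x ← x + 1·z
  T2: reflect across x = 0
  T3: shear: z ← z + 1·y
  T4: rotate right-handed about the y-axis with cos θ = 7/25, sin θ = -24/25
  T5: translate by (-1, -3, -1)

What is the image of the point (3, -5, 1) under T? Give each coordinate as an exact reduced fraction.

T1 shear: x ← x + 1·z: (3, -5, 1) → (4, -5, 1)
T2 reflect across x = 0: (4, -5, 1) → (-4, -5, 1)
T3 shear: z ← z + 1·y: (-4, -5, 1) → (-4, -5, -4)
T4 rotate right-handed about the y-axis with cos θ = 7/25, sin θ = -24/25: (-4, -5, -4) → (68/25, -5, -124/25)
T5 translate by (-1, -3, -1): (68/25, -5, -124/25) → (43/25, -8, -149/25)

T(p) = (43/25, -8, -149/25)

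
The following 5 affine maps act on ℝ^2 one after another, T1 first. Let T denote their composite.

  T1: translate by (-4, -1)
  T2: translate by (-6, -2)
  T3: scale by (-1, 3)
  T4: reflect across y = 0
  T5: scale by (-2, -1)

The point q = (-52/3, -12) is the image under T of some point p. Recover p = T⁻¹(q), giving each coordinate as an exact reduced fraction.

p = (4/3, -1)

T1 = [1 0 -4; 0 1 -1; 0 0 1]
T2·T1 = [1 0 -10; 0 1 -3; 0 0 1]
T3·…·T1 = [-1 0 10; 0 3 -9; 0 0 1]
T4·…·T1 = [-1 0 10; 0 -3 9; 0 0 1]
T5·…·T1 = [2 0 -20; 0 3 -9; 0 0 1]
det M = 6; M⁻¹ = [1/2 0 10; 0 1/3 3; 0 0 1]
M⁻¹ · (-52/3, -12)ᵀ = (4/3, -1)ᵀ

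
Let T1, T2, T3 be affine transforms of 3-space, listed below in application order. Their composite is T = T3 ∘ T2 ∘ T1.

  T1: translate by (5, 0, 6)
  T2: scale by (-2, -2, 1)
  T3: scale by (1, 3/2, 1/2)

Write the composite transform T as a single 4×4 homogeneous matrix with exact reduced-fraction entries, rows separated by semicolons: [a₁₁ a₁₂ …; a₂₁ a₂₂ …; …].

T1 = [1 0 0 5; 0 1 0 0; 0 0 1 6; 0 0 0 1]
T2·T1 = [-2 0 0 -10; 0 -2 0 0; 0 0 1 6; 0 0 0 1]
T3·…·T1 = [-2 0 0 -10; 0 -3 0 0; 0 0 1/2 3; 0 0 0 1]

T = [-2 0 0 -10; 0 -3 0 0; 0 0 1/2 3; 0 0 0 1]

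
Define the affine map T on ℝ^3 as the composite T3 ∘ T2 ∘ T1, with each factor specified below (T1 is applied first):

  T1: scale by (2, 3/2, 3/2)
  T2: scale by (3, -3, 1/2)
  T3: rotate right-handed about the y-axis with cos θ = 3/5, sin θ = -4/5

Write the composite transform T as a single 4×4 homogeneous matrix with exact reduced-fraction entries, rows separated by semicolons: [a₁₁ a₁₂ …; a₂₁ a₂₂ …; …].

T1 = [2 0 0 0; 0 3/2 0 0; 0 0 3/2 0; 0 0 0 1]
T2·T1 = [6 0 0 0; 0 -9/2 0 0; 0 0 3/4 0; 0 0 0 1]
T3·…·T1 = [18/5 0 -3/5 0; 0 -9/2 0 0; 24/5 0 9/20 0; 0 0 0 1]

T = [18/5 0 -3/5 0; 0 -9/2 0 0; 24/5 0 9/20 0; 0 0 0 1]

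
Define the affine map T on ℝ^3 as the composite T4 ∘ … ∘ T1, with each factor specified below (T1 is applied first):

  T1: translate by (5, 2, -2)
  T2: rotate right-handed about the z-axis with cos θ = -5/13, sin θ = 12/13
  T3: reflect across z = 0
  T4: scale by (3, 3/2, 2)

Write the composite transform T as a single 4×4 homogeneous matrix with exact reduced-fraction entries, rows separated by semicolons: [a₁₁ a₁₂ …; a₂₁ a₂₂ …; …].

T = [-15/13 -36/13 0 -147/13; 18/13 -15/26 0 75/13; 0 0 -2 4; 0 0 0 1]

T1 = [1 0 0 5; 0 1 0 2; 0 0 1 -2; 0 0 0 1]
T2·T1 = [-5/13 -12/13 0 -49/13; 12/13 -5/13 0 50/13; 0 0 1 -2; 0 0 0 1]
T3·…·T1 = [-5/13 -12/13 0 -49/13; 12/13 -5/13 0 50/13; 0 0 -1 2; 0 0 0 1]
T4·…·T1 = [-15/13 -36/13 0 -147/13; 18/13 -15/26 0 75/13; 0 0 -2 4; 0 0 0 1]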